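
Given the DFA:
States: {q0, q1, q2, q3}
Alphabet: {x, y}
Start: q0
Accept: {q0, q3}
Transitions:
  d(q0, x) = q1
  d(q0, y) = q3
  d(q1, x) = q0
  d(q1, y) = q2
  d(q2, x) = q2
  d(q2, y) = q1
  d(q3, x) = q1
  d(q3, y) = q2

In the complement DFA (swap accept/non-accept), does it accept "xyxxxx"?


Trace: q0 -> q1 -> q2 -> q2 -> q2 -> q2 -> q2
Final: q2
Original accept: {q0, q3}
Complement: q2 is not in original accept

Yes, complement accepts (original rejects)


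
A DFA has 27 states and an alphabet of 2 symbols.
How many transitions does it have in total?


Each state has exactly one transition per symbol.
27 * 2 = 54

54


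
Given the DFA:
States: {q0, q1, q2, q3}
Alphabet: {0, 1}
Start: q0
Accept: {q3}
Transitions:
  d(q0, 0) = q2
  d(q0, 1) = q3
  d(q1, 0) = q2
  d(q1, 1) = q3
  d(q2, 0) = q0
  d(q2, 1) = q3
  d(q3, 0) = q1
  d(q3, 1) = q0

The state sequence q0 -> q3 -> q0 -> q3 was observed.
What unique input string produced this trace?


Trace back each transition to find the symbol:
  q0 --[1]--> q3
  q3 --[1]--> q0
  q0 --[1]--> q3

"111"


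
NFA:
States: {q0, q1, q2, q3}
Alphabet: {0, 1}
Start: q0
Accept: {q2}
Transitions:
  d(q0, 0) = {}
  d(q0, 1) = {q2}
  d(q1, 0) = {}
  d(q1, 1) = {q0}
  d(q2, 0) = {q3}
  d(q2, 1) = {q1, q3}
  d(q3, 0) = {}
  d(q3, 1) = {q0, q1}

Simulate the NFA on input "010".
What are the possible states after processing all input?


Start: {q0}
  --0--> {}
  --1--> {}
  --0--> {}

{} (empty set, no valid transitions)


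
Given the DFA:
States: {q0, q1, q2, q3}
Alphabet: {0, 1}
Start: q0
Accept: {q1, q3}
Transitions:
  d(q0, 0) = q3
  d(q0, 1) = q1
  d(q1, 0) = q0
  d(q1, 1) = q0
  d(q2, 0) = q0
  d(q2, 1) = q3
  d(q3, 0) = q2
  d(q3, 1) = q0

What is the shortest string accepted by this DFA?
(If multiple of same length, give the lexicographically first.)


BFS by string length (lex-first path to each state shown):
  len 0: q0<-""
  len 1: q1<-"1", q3<-"0"
Found accept state at length 1.

"0"


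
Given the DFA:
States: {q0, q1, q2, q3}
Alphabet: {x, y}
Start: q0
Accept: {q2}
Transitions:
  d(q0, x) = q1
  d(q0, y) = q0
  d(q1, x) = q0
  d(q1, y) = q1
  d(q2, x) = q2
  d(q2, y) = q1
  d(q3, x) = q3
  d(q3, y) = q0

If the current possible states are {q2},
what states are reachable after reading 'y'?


Apply transition on 'y' from each current state:
  d(q2, y) = q1

{q1}


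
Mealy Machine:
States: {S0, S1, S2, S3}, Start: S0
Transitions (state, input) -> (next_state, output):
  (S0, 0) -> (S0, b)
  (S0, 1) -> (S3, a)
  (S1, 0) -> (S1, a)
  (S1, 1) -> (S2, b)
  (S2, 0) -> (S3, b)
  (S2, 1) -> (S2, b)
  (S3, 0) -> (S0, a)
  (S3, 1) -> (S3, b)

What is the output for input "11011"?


Step-by-step:
  (S0, 1) -> (S3, a)
  (S3, 1) -> (S3, b)
  (S3, 0) -> (S0, a)
  (S0, 1) -> (S3, a)
  (S3, 1) -> (S3, b)

"abaab"


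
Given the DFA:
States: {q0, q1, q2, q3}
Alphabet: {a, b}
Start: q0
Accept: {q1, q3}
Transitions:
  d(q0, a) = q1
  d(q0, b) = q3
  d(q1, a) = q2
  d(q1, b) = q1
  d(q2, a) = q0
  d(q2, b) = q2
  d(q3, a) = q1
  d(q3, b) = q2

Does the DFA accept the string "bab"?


Trace: q0 -> q3 -> q1 -> q1
Final state: q1
Accept states: {q1, q3}

Yes, accepted (final state q1 is an accept state)


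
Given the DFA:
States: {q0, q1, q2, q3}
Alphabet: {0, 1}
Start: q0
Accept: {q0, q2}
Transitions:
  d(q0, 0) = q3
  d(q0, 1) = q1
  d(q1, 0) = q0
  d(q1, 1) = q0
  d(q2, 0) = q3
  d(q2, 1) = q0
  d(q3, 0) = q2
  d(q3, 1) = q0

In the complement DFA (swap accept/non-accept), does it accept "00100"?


Trace: q0 -> q3 -> q2 -> q0 -> q3 -> q2
Final: q2
Original accept: {q0, q2}
Complement: q2 is in original accept

No, complement rejects (original accepts)


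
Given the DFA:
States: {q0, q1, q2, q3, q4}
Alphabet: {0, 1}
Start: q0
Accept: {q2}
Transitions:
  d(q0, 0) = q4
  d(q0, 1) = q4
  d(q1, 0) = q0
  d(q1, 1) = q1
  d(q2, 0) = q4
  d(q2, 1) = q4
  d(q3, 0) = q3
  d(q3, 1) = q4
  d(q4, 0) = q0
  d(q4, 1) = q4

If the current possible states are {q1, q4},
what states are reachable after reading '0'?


Apply transition on '0' from each current state:
  d(q1, 0) = q0
  d(q4, 0) = q0

{q0}


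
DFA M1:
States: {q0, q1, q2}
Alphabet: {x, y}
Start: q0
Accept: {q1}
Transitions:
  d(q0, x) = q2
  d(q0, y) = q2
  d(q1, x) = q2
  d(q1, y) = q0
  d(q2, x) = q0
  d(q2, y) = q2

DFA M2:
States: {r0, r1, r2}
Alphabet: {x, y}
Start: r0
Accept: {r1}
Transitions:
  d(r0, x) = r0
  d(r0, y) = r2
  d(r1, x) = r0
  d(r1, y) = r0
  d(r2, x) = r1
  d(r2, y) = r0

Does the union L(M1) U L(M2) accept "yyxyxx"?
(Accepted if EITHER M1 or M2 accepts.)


M1: final=q2 accepted=False
M2: final=r0 accepted=False

No, union rejects (neither accepts)


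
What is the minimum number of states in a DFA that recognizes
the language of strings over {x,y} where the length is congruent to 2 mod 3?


States track (length) mod 3.
Need 3 states: one per remainder 0..2; accept = remainder 2.

3


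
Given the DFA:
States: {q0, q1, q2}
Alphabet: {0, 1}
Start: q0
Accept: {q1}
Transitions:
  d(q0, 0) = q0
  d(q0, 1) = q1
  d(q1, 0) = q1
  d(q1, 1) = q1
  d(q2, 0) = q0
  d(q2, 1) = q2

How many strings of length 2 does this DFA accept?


Enumerating all length-2 strings:
  "00" -> q0 [reject]
  "01" -> q1 [accept]
  "10" -> q1 [accept]
  "11" -> q1 [accept]

3 out of 4


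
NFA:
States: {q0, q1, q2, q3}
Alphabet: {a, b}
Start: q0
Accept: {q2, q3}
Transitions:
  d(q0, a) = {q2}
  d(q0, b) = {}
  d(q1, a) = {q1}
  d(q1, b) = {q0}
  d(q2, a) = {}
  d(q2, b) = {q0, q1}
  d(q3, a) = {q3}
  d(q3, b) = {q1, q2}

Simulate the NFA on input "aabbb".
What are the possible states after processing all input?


Start: {q0}
  --a--> {q2}
  --a--> {}
  --b--> {}
  --b--> {}
  --b--> {}

{} (empty set, no valid transitions)


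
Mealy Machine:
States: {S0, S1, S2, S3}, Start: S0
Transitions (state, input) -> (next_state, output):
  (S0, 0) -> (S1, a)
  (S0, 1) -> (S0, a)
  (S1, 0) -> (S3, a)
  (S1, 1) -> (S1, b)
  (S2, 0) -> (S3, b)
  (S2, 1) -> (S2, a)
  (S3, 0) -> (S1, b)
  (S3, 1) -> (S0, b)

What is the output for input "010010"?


Step-by-step:
  (S0, 0) -> (S1, a)
  (S1, 1) -> (S1, b)
  (S1, 0) -> (S3, a)
  (S3, 0) -> (S1, b)
  (S1, 1) -> (S1, b)
  (S1, 0) -> (S3, a)

"ababba"


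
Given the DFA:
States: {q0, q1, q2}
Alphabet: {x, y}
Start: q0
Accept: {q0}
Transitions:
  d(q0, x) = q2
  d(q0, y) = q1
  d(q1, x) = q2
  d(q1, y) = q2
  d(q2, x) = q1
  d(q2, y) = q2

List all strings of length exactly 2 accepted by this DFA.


All strings of length 2: 4 total
Accepted: 0

None


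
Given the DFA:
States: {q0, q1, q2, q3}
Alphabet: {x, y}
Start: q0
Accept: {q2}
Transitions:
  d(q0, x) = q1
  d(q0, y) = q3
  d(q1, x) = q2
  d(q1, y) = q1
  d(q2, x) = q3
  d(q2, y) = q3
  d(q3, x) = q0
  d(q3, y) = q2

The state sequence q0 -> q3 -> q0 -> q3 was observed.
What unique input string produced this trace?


Trace back each transition to find the symbol:
  q0 --[y]--> q3
  q3 --[x]--> q0
  q0 --[y]--> q3

"yxy"


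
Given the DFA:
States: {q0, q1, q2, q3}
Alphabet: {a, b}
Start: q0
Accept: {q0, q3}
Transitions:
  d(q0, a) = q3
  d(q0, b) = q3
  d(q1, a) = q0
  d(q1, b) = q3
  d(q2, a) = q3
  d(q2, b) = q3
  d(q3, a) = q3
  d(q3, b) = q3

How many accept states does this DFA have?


Accept states listed: {q0, q3}
Counting: q0(1) q3(2)

2


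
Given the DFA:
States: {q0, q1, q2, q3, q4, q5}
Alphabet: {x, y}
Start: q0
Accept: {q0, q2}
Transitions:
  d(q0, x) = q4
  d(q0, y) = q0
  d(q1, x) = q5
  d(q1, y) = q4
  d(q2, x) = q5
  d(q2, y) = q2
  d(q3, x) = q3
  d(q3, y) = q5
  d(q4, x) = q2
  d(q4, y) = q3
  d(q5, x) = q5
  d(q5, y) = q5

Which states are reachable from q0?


BFS from q0:
  layer 0: {q0}
  layer 1: {q4}
  layer 2: {q2, q3}
  layer 3: {q5}

{q0, q2, q3, q4, q5}


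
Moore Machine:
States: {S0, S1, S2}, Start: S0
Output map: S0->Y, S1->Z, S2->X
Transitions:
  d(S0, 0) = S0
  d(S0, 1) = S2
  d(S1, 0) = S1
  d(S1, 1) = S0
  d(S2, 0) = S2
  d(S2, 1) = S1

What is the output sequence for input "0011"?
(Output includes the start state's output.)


Start: S0 (output Y)
  --0--> S0 (output Y)
  --0--> S0 (output Y)
  --1--> S2 (output X)
  --1--> S1 (output Z)

"YYYXZ"


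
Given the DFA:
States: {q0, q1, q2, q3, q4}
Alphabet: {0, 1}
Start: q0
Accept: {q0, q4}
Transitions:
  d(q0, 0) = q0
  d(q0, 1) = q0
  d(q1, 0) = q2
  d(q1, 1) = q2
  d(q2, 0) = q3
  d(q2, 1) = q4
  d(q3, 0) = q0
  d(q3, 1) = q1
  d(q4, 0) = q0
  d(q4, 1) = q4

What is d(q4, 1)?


Looking up transition d(q4, 1)

q4


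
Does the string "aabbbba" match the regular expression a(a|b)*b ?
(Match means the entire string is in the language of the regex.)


|string| = 7; first = 'a'; last = 'a'

No, "aabbbba" does not match a(a|b)*b


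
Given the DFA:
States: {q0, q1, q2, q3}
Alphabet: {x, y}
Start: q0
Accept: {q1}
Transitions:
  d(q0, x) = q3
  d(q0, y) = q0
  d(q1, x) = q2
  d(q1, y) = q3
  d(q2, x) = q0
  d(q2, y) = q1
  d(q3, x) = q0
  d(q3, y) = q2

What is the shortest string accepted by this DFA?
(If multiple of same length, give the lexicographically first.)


BFS by string length (lex-first path to each state shown):
  len 0: q0<-""
  len 1: q0<-"y", q3<-"x"
  len 2: q0<-"xx", q2<-"xy", q3<-"yx"
  len 3: q0<-"xxy", q1<-"xyy", q2<-"yxy", q3<-"xxx"
Found accept state at length 3.

"xyy"


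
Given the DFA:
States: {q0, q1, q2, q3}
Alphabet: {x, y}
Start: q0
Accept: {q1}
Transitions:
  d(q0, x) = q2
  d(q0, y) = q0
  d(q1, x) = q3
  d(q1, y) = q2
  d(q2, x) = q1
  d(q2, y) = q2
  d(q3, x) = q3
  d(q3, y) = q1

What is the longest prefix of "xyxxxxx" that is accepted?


Run the DFA, marking each prefix where the state is accepting:
  "" -> q0 [reject]
  "x" -> q2 [reject]
  "xy" -> q2 [reject]
  "xyx" -> q1 [accept]
  "xyxx" -> q3 [reject]
  "xyxxx" -> q3 [reject]
  "xyxxxx" -> q3 [reject]
  "xyxxxxx" -> q3 [reject]

"xyx"


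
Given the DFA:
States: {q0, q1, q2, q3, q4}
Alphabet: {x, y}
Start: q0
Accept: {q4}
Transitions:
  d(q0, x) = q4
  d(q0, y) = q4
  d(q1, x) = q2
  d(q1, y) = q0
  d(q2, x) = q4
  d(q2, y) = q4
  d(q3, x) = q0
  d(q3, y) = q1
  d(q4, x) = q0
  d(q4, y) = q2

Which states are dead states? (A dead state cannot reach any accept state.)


Forward reachability from each state:
  q0 -> reaches accept state q4 (live)
  q1 -> reaches accept state q4 (live)
  q2 -> reaches accept state q4 (live)
  q3 -> reaches accept state q4 (live)
  q4 -> reaches accept state q4 (live)

None (all states can reach an accept state)


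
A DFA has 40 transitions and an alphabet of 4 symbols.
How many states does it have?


Each state has exactly one transition per symbol.
states = transitions / |alphabet| = 40 / 4 = 10

10


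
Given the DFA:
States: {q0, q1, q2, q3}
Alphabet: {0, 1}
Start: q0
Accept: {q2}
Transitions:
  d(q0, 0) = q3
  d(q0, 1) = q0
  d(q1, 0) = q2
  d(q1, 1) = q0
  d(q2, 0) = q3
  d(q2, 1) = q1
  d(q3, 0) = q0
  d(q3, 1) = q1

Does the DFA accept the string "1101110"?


Trace: q0 -> q0 -> q0 -> q3 -> q1 -> q0 -> q0 -> q3
Final state: q3
Accept states: {q2}

No, rejected (final state q3 is not an accept state)


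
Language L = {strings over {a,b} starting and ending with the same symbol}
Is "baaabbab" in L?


first = 'b', last = 'b'

Yes, "baaabbab" is in L


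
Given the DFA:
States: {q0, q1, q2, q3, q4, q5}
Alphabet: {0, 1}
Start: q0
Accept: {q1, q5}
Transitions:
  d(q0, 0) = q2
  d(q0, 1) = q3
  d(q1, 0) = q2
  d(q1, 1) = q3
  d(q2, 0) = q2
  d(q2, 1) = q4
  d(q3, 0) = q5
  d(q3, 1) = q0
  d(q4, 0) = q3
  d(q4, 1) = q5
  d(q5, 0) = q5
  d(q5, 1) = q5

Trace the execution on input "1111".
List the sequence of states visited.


Input: 1111
d(q0, 1) = q3
d(q3, 1) = q0
d(q0, 1) = q3
d(q3, 1) = q0


q0 -> q3 -> q0 -> q3 -> q0


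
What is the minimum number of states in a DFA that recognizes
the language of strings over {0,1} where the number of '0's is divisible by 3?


States track (count of '0') mod 3.
Need 3 states: one per remainder 0..2; accept = remainder 0.

3


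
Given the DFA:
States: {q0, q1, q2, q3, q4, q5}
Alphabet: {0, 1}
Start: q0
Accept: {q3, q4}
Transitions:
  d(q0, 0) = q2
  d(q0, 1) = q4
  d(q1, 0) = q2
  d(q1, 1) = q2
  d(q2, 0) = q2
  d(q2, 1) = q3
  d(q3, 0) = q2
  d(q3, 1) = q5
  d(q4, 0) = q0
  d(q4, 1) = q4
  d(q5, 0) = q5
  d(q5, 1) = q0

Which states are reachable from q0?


BFS from q0:
  layer 0: {q0}
  layer 1: {q2, q4}
  layer 2: {q3}
  layer 3: {q5}

{q0, q2, q3, q4, q5}


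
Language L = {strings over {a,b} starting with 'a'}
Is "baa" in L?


first symbol = 'b'

No, "baa" is not in L


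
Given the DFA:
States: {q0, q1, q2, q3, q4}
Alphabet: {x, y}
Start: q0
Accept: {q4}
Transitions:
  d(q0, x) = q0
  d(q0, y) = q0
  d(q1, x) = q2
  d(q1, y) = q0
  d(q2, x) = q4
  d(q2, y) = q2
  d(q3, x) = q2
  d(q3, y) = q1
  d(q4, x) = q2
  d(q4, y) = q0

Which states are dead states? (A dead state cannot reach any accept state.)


Forward reachability from each state:
  q0 -> reaches {q0}, no accept state (dead)
  q1 -> reaches accept state q4 (live)
  q2 -> reaches accept state q4 (live)
  q3 -> reaches accept state q4 (live)
  q4 -> reaches accept state q4 (live)

{q0}


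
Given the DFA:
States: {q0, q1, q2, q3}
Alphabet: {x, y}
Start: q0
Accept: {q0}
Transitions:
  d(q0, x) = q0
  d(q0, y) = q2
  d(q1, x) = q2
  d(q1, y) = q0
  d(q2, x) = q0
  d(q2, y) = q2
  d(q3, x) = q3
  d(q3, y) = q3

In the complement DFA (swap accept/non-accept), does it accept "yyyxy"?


Trace: q0 -> q2 -> q2 -> q2 -> q0 -> q2
Final: q2
Original accept: {q0}
Complement: q2 is not in original accept

Yes, complement accepts (original rejects)


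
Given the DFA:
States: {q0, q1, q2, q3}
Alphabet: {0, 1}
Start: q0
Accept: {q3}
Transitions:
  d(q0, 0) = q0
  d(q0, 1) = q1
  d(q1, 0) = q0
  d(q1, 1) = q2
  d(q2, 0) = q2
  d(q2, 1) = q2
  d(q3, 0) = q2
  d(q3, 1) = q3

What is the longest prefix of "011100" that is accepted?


Run the DFA, marking each prefix where the state is accepting:
  "" -> q0 [reject]
  "0" -> q0 [reject]
  "01" -> q1 [reject]
  "011" -> q2 [reject]
  "0111" -> q2 [reject]
  "01110" -> q2 [reject]
  "011100" -> q2 [reject]

No prefix is accepted


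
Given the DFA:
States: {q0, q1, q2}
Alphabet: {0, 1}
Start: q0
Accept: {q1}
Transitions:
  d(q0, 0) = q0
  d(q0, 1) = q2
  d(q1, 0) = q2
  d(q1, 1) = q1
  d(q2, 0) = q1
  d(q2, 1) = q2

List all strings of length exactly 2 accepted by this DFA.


All strings of length 2: 4 total
Accepted: 1

"10"


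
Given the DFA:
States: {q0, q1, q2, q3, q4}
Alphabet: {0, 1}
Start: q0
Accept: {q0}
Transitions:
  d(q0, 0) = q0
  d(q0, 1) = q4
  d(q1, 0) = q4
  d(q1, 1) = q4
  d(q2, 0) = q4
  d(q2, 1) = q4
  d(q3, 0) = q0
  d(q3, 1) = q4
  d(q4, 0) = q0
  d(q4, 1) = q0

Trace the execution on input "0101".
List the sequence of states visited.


Input: 0101
d(q0, 0) = q0
d(q0, 1) = q4
d(q4, 0) = q0
d(q0, 1) = q4


q0 -> q0 -> q4 -> q0 -> q4


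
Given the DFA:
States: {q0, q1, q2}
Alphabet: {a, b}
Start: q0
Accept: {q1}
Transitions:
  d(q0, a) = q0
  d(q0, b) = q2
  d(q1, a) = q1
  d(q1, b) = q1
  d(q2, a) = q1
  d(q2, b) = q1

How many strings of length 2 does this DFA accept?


Enumerating all length-2 strings:
  "aa" -> q0 [reject]
  "ab" -> q2 [reject]
  "ba" -> q1 [accept]
  "bb" -> q1 [accept]

2 out of 4


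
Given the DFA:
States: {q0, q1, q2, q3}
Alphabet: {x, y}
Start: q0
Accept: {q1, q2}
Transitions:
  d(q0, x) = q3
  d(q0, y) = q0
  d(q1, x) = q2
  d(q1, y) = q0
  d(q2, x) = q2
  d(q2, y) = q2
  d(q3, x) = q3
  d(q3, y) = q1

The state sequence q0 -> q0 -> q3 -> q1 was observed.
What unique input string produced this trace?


Trace back each transition to find the symbol:
  q0 --[y]--> q0
  q0 --[x]--> q3
  q3 --[y]--> q1

"yxy"


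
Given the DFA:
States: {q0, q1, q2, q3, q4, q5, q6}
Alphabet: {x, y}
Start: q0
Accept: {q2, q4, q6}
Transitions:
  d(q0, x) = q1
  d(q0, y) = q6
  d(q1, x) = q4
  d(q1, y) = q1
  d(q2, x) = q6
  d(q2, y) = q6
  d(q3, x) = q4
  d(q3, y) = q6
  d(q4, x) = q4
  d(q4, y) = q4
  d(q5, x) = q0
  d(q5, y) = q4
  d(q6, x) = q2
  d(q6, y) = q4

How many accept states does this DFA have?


Accept states listed: {q2, q4, q6}
Counting: q2(1) q4(2) q6(3)

3


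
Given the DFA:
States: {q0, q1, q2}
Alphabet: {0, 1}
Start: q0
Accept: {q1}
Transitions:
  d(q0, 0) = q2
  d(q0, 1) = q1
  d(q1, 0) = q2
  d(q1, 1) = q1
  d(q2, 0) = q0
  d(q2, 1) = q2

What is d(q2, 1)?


Looking up transition d(q2, 1)

q2


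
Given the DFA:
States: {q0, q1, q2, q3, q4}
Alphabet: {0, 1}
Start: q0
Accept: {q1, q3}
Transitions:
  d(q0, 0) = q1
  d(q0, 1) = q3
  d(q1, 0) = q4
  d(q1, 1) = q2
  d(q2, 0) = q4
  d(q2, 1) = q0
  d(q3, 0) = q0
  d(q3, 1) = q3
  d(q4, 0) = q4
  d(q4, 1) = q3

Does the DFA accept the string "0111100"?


Trace: q0 -> q1 -> q2 -> q0 -> q3 -> q3 -> q0 -> q1
Final state: q1
Accept states: {q1, q3}

Yes, accepted (final state q1 is an accept state)


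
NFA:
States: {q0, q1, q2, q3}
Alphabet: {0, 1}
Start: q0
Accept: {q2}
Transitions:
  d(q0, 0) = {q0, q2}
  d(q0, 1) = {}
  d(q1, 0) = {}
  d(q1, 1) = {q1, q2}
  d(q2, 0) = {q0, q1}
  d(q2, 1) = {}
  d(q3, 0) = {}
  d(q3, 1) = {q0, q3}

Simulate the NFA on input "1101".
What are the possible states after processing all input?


Start: {q0}
  --1--> {}
  --1--> {}
  --0--> {}
  --1--> {}

{} (empty set, no valid transitions)


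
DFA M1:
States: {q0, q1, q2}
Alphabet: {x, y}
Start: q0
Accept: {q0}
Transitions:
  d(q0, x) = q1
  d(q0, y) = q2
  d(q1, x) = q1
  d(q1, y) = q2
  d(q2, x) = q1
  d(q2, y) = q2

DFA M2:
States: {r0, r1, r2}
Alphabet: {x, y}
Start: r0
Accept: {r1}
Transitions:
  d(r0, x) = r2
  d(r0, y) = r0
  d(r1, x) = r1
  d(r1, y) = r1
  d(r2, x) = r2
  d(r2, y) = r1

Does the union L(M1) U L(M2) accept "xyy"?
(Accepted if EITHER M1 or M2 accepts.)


M1: final=q2 accepted=False
M2: final=r1 accepted=True

Yes, union accepts


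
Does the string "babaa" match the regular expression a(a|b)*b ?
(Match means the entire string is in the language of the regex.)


|string| = 5; first = 'b'; last = 'a'

No, "babaa" does not match a(a|b)*b


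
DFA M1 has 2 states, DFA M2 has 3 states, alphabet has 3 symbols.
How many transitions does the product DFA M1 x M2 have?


Product DFA has 2 * 3 = 6 states.
Each has 3 transitions: 6 * 3 = 18

18


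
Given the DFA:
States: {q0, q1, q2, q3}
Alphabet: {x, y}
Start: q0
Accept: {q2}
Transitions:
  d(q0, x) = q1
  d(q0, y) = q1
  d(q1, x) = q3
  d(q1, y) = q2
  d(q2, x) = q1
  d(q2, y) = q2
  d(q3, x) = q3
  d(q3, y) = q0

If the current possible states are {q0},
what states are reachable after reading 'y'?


Apply transition on 'y' from each current state:
  d(q0, y) = q1

{q1}


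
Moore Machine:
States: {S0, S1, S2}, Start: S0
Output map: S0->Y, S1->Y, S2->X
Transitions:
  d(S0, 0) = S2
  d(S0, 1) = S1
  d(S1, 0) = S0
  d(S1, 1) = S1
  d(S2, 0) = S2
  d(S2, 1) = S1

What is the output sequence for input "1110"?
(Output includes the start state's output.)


Start: S0 (output Y)
  --1--> S1 (output Y)
  --1--> S1 (output Y)
  --1--> S1 (output Y)
  --0--> S0 (output Y)

"YYYYY"


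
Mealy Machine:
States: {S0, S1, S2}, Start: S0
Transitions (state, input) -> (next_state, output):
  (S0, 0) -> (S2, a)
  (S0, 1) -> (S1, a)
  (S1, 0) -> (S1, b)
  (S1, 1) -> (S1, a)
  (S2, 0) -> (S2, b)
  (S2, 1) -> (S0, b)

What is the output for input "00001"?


Step-by-step:
  (S0, 0) -> (S2, a)
  (S2, 0) -> (S2, b)
  (S2, 0) -> (S2, b)
  (S2, 0) -> (S2, b)
  (S2, 1) -> (S0, b)

"abbbb"


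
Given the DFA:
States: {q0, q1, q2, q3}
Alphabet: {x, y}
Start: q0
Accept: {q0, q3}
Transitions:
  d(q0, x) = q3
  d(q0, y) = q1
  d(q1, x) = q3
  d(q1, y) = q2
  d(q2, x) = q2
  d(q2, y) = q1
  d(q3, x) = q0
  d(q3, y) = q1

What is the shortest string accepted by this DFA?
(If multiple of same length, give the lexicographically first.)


BFS by string length (lex-first path to each state shown):
  len 0: q0<-""
Found accept state at length 0.

"" (empty string)


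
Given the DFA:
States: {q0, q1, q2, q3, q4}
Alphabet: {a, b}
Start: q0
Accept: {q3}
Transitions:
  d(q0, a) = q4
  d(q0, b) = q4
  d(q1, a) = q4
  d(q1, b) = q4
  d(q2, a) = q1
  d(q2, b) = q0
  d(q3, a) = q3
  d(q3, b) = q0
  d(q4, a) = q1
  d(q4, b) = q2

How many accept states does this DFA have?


Accept states listed: {q3}
Counting: q3(1)

1


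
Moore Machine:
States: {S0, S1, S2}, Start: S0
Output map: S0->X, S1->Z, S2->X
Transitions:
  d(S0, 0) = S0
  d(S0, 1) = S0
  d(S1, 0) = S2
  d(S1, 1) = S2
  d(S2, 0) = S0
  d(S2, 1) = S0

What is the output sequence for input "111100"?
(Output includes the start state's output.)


Start: S0 (output X)
  --1--> S0 (output X)
  --1--> S0 (output X)
  --1--> S0 (output X)
  --1--> S0 (output X)
  --0--> S0 (output X)
  --0--> S0 (output X)

"XXXXXXX"


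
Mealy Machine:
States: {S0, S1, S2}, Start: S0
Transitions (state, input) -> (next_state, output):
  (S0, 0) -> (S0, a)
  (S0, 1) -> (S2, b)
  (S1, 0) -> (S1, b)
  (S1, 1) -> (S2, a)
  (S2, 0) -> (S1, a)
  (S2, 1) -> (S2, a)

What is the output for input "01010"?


Step-by-step:
  (S0, 0) -> (S0, a)
  (S0, 1) -> (S2, b)
  (S2, 0) -> (S1, a)
  (S1, 1) -> (S2, a)
  (S2, 0) -> (S1, a)

"abaaa"


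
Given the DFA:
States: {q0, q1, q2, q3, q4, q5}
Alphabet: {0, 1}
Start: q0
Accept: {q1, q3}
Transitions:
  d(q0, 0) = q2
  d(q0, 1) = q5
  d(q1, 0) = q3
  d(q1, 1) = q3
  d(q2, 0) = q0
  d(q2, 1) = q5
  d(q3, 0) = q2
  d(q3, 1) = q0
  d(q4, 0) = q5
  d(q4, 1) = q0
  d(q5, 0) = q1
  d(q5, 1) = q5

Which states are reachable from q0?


BFS from q0:
  layer 0: {q0}
  layer 1: {q2, q5}
  layer 2: {q1}
  layer 3: {q3}

{q0, q1, q2, q3, q5}


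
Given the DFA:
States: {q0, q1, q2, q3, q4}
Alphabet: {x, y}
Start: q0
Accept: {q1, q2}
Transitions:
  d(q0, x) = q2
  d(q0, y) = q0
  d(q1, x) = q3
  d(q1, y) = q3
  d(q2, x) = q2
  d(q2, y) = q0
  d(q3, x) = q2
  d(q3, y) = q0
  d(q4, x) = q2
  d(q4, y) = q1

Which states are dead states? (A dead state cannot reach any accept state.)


Forward reachability from each state:
  q0 -> reaches accept state q2 (live)
  q1 -> reaches accept state q1 (live)
  q2 -> reaches accept state q2 (live)
  q3 -> reaches accept state q2 (live)
  q4 -> reaches accept state q1 (live)

None (all states can reach an accept state)


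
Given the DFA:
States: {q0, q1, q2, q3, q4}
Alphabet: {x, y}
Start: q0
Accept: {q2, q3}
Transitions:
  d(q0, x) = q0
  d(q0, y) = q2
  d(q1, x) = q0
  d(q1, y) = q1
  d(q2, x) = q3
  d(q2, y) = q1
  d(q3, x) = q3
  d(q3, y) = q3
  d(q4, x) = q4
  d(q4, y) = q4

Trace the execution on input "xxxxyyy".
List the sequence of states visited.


Input: xxxxyyy
d(q0, x) = q0
d(q0, x) = q0
d(q0, x) = q0
d(q0, x) = q0
d(q0, y) = q2
d(q2, y) = q1
d(q1, y) = q1


q0 -> q0 -> q0 -> q0 -> q0 -> q2 -> q1 -> q1


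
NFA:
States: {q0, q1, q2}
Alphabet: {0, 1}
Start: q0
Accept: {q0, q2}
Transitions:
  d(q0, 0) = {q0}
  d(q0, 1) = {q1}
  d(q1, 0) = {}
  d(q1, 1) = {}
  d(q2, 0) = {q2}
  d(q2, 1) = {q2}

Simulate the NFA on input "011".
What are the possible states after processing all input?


Start: {q0}
  --0--> {q0}
  --1--> {q1}
  --1--> {}

{} (empty set, no valid transitions)


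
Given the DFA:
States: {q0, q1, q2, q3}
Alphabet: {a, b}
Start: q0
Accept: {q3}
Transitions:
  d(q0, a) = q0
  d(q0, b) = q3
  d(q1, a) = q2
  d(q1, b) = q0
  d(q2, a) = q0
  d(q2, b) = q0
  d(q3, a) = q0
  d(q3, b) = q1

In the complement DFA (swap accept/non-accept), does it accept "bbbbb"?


Trace: q0 -> q3 -> q1 -> q0 -> q3 -> q1
Final: q1
Original accept: {q3}
Complement: q1 is not in original accept

Yes, complement accepts (original rejects)


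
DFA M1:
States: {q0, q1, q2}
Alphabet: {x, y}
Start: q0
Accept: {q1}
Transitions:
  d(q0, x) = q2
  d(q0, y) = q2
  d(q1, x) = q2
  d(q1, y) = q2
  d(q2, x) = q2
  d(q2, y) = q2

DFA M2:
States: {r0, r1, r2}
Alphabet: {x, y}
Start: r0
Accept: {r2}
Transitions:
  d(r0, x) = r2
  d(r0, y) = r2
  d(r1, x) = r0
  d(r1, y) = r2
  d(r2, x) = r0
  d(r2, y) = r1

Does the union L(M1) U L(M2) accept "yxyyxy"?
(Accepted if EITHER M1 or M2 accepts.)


M1: final=q2 accepted=False
M2: final=r2 accepted=True

Yes, union accepts


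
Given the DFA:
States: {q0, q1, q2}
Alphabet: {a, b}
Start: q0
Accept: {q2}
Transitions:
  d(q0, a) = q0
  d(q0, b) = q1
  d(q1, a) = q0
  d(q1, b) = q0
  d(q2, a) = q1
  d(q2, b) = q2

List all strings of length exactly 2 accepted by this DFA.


All strings of length 2: 4 total
Accepted: 0

None


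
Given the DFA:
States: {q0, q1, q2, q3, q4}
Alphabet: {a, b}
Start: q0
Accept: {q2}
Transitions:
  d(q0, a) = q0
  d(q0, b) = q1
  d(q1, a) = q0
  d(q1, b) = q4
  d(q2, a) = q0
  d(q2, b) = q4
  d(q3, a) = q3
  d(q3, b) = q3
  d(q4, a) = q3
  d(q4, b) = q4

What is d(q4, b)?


Looking up transition d(q4, b)

q4


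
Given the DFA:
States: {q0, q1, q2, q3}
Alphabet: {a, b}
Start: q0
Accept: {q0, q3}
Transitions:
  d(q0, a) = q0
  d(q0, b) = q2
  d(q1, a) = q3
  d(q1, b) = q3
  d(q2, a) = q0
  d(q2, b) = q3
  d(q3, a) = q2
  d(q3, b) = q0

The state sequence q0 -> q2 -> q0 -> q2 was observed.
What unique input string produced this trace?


Trace back each transition to find the symbol:
  q0 --[b]--> q2
  q2 --[a]--> q0
  q0 --[b]--> q2

"bab"


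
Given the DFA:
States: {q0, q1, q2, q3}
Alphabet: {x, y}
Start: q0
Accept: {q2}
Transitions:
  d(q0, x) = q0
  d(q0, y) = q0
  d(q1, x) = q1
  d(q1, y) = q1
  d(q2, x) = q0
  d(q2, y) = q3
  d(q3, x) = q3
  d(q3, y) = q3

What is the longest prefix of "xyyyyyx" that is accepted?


Run the DFA, marking each prefix where the state is accepting:
  "" -> q0 [reject]
  "x" -> q0 [reject]
  "xy" -> q0 [reject]
  "xyy" -> q0 [reject]
  "xyyy" -> q0 [reject]
  "xyyyy" -> q0 [reject]
  "xyyyyy" -> q0 [reject]
  "xyyyyyx" -> q0 [reject]

No prefix is accepted


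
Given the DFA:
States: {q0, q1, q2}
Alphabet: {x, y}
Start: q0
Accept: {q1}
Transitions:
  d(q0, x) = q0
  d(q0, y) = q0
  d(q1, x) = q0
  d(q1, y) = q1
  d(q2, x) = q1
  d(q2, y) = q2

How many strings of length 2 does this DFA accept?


Enumerating all length-2 strings:
  "xx" -> q0 [reject]
  "xy" -> q0 [reject]
  "yx" -> q0 [reject]
  "yy" -> q0 [reject]

0 out of 4


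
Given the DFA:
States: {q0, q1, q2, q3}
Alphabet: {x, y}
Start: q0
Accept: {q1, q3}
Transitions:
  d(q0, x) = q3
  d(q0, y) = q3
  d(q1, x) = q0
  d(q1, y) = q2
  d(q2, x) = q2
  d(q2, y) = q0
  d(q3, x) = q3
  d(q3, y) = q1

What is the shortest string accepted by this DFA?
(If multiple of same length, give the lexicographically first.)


BFS by string length (lex-first path to each state shown):
  len 0: q0<-""
  len 1: q3<-"x"
Found accept state at length 1.

"x"


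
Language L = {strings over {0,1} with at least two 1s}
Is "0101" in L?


count('1') = 2

Yes, "0101" is in L


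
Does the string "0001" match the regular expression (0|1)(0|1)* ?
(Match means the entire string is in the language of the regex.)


|string| = 4; first = '0'; last = '1'

Yes, "0001" matches (0|1)(0|1)*


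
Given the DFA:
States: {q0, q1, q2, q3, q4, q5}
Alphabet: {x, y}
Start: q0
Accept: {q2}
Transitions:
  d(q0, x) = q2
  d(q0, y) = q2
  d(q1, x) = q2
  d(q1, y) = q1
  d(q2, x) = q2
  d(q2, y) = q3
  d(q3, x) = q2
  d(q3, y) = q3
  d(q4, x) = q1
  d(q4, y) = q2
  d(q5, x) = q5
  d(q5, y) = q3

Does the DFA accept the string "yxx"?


Trace: q0 -> q2 -> q2 -> q2
Final state: q2
Accept states: {q2}

Yes, accepted (final state q2 is an accept state)


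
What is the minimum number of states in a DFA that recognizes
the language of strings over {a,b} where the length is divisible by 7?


States track (length) mod 7.
Need 7 states: one per remainder 0..6; accept = remainder 0.

7


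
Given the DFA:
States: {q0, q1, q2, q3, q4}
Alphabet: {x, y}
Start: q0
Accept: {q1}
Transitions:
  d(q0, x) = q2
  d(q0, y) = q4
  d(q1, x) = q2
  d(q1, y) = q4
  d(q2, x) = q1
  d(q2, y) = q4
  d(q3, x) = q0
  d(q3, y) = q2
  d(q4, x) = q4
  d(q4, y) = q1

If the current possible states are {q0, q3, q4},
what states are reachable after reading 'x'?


Apply transition on 'x' from each current state:
  d(q0, x) = q2
  d(q3, x) = q0
  d(q4, x) = q4

{q0, q2, q4}


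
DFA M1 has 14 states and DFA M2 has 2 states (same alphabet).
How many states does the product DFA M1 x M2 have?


Product construction pairs every M1 state with every M2 state.
14 * 2 = 28

28


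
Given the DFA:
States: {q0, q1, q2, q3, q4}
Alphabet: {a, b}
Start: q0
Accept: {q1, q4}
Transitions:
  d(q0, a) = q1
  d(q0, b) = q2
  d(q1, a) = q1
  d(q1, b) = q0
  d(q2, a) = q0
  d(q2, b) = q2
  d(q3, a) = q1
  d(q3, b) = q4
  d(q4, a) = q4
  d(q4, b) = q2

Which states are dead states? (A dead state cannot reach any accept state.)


Forward reachability from each state:
  q0 -> reaches accept state q1 (live)
  q1 -> reaches accept state q1 (live)
  q2 -> reaches accept state q1 (live)
  q3 -> reaches accept state q1 (live)
  q4 -> reaches accept state q1 (live)

None (all states can reach an accept state)


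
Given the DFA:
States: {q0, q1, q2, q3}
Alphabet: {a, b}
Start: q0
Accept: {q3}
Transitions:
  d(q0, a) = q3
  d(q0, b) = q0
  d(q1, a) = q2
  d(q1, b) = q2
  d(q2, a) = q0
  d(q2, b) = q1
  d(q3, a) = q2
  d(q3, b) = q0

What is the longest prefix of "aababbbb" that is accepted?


Run the DFA, marking each prefix where the state is accepting:
  "" -> q0 [reject]
  "a" -> q3 [accept]
  "aa" -> q2 [reject]
  "aab" -> q1 [reject]
  "aaba" -> q2 [reject]
  "aabab" -> q1 [reject]
  "aababb" -> q2 [reject]
  "aababbb" -> q1 [reject]
  "aababbbb" -> q2 [reject]

"a"


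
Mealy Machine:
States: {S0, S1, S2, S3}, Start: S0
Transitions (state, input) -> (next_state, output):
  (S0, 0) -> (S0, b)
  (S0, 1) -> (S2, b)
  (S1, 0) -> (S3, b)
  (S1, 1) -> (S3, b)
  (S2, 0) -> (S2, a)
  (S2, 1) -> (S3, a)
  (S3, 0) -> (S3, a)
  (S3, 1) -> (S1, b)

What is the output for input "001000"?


Step-by-step:
  (S0, 0) -> (S0, b)
  (S0, 0) -> (S0, b)
  (S0, 1) -> (S2, b)
  (S2, 0) -> (S2, a)
  (S2, 0) -> (S2, a)
  (S2, 0) -> (S2, a)

"bbbaaa"


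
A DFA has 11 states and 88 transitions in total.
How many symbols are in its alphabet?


Each state has exactly one transition per symbol.
|alphabet| = transitions / states = 88 / 11 = 8

8


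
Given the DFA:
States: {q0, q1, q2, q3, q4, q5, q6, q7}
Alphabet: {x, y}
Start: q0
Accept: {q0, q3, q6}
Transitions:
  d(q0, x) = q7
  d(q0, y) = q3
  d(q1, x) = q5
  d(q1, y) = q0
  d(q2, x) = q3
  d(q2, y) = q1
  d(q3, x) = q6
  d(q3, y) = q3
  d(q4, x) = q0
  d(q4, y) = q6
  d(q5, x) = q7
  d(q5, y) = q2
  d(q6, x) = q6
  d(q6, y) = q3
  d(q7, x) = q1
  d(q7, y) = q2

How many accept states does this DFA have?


Accept states listed: {q0, q3, q6}
Counting: q0(1) q3(2) q6(3)

3


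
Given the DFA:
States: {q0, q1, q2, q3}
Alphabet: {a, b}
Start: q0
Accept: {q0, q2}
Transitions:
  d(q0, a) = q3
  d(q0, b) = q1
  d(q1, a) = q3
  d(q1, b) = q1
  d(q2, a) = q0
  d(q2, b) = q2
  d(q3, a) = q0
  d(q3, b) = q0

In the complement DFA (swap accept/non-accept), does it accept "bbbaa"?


Trace: q0 -> q1 -> q1 -> q1 -> q3 -> q0
Final: q0
Original accept: {q0, q2}
Complement: q0 is in original accept

No, complement rejects (original accepts)


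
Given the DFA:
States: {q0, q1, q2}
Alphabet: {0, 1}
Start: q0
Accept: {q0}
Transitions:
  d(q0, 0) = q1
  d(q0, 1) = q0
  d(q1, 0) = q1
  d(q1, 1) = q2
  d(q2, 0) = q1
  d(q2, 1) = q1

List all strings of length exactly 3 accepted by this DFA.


All strings of length 3: 8 total
Accepted: 1

"111"


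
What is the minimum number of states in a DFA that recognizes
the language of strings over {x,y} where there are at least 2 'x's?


States: count = 0, 1, ..., 1, and a final '>= 2' state.
Total: 2 + 1 = 3. Accept = '>= 2' state.

3


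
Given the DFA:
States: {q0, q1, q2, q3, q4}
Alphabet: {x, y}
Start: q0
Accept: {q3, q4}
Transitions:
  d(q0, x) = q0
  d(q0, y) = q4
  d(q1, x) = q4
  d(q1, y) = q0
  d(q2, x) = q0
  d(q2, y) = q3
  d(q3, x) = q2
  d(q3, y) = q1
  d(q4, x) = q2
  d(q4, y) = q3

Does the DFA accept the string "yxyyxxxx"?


Trace: q0 -> q4 -> q2 -> q3 -> q1 -> q4 -> q2 -> q0 -> q0
Final state: q0
Accept states: {q3, q4}

No, rejected (final state q0 is not an accept state)


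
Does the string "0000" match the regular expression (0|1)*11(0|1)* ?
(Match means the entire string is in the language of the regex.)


|string| = 4; first = '0'; last = '0'

No, "0000" does not match (0|1)*11(0|1)*


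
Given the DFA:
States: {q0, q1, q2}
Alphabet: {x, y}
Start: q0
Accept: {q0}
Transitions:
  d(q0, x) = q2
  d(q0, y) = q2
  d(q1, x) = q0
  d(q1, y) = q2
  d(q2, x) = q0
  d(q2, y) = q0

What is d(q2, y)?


Looking up transition d(q2, y)

q0


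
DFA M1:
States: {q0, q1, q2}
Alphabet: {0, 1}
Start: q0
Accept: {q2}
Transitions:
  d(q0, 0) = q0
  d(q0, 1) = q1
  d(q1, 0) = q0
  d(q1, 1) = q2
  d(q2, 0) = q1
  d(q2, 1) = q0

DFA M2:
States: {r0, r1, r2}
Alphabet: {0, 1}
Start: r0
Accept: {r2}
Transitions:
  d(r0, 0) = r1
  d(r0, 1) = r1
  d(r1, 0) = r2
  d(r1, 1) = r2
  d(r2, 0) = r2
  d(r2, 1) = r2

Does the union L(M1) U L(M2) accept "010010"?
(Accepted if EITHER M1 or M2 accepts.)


M1: final=q0 accepted=False
M2: final=r2 accepted=True

Yes, union accepts


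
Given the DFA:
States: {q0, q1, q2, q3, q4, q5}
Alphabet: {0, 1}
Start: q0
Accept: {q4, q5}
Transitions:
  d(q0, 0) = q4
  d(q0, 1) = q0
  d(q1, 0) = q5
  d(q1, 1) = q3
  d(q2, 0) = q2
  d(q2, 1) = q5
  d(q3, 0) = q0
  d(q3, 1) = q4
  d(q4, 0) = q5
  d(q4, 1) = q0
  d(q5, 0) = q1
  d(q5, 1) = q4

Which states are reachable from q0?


BFS from q0:
  layer 0: {q0}
  layer 1: {q4}
  layer 2: {q5}
  layer 3: {q1}
  layer 4: {q3}

{q0, q1, q3, q4, q5}


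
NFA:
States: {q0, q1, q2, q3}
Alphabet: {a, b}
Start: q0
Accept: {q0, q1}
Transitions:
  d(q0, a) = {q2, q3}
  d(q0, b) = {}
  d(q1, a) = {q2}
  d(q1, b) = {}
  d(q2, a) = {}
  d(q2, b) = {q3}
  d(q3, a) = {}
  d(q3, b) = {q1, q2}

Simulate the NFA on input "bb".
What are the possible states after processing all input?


Start: {q0}
  --b--> {}
  --b--> {}

{} (empty set, no valid transitions)


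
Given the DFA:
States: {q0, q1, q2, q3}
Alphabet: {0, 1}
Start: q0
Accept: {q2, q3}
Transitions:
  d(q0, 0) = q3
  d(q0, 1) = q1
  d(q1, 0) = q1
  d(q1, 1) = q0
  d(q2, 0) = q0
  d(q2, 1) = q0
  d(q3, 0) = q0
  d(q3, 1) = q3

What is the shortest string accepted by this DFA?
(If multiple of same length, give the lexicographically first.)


BFS by string length (lex-first path to each state shown):
  len 0: q0<-""
  len 1: q1<-"1", q3<-"0"
Found accept state at length 1.

"0"


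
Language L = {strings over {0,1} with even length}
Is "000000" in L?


length = 6; 6 mod 2 = 0

Yes, "000000" is in L


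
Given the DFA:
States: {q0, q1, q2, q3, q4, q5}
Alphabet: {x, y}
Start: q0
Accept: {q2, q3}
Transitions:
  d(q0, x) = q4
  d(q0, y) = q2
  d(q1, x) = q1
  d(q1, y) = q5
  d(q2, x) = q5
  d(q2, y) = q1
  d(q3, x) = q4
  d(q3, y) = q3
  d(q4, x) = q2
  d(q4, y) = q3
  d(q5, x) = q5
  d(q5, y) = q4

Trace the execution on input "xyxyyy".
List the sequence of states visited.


Input: xyxyyy
d(q0, x) = q4
d(q4, y) = q3
d(q3, x) = q4
d(q4, y) = q3
d(q3, y) = q3
d(q3, y) = q3


q0 -> q4 -> q3 -> q4 -> q3 -> q3 -> q3


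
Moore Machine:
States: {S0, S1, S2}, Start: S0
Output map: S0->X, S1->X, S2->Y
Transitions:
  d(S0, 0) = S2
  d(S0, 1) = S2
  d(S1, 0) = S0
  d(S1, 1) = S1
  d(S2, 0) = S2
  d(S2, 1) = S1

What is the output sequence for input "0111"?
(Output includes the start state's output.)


Start: S0 (output X)
  --0--> S2 (output Y)
  --1--> S1 (output X)
  --1--> S1 (output X)
  --1--> S1 (output X)

"XYXXX"


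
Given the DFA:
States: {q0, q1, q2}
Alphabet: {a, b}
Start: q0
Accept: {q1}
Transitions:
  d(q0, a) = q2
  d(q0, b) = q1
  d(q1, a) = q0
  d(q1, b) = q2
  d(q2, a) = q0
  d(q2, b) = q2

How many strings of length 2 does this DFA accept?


Enumerating all length-2 strings:
  "aa" -> q0 [reject]
  "ab" -> q2 [reject]
  "ba" -> q0 [reject]
  "bb" -> q2 [reject]

0 out of 4


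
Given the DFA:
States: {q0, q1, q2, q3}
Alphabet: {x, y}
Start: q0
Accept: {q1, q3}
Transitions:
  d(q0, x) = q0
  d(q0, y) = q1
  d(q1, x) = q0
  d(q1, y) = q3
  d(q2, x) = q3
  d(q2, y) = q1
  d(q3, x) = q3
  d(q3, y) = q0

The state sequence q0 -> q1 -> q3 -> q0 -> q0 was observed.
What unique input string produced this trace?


Trace back each transition to find the symbol:
  q0 --[y]--> q1
  q1 --[y]--> q3
  q3 --[y]--> q0
  q0 --[x]--> q0

"yyyx"


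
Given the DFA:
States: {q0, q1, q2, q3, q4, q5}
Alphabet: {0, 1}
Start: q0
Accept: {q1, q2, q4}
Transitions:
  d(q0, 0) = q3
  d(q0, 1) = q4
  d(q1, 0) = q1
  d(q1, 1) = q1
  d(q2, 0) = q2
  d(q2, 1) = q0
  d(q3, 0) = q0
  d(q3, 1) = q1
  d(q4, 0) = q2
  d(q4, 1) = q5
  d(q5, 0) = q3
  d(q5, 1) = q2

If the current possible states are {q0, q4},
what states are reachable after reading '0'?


Apply transition on '0' from each current state:
  d(q0, 0) = q3
  d(q4, 0) = q2

{q2, q3}


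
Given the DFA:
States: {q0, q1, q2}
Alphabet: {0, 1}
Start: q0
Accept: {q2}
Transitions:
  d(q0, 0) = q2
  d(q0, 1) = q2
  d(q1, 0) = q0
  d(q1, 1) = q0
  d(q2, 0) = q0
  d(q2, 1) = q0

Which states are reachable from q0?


BFS from q0:
  layer 0: {q0}
  layer 1: {q2}

{q0, q2}


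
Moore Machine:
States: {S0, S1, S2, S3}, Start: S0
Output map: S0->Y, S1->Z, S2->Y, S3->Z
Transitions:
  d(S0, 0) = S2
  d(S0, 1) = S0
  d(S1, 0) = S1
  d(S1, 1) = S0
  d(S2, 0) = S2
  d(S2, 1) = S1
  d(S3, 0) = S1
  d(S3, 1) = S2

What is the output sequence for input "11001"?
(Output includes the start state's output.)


Start: S0 (output Y)
  --1--> S0 (output Y)
  --1--> S0 (output Y)
  --0--> S2 (output Y)
  --0--> S2 (output Y)
  --1--> S1 (output Z)

"YYYYYZ"


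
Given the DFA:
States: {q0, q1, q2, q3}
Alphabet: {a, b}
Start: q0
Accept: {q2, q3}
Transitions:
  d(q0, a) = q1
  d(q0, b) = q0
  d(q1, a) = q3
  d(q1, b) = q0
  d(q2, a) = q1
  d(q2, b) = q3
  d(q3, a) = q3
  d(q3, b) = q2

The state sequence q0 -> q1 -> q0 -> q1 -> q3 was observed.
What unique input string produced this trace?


Trace back each transition to find the symbol:
  q0 --[a]--> q1
  q1 --[b]--> q0
  q0 --[a]--> q1
  q1 --[a]--> q3

"abaa"


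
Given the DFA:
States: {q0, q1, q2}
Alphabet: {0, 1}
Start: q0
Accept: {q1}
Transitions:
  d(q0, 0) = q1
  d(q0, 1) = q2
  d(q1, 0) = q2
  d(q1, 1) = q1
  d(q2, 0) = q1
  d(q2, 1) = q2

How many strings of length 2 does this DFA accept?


Enumerating all length-2 strings:
  "00" -> q2 [reject]
  "01" -> q1 [accept]
  "10" -> q1 [accept]
  "11" -> q2 [reject]

2 out of 4


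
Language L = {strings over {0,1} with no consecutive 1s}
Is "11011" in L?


'11' occurs at index 0

No, "11011" is not in L


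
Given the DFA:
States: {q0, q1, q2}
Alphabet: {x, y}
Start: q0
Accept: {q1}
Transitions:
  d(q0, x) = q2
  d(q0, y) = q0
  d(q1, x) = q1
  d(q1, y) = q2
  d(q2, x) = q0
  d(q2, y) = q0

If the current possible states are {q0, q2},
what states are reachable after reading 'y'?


Apply transition on 'y' from each current state:
  d(q0, y) = q0
  d(q2, y) = q0

{q0}


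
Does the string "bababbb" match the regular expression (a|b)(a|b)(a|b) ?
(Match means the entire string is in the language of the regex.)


|string| = 7; first = 'b'; last = 'b'

No, "bababbb" does not match (a|b)(a|b)(a|b)


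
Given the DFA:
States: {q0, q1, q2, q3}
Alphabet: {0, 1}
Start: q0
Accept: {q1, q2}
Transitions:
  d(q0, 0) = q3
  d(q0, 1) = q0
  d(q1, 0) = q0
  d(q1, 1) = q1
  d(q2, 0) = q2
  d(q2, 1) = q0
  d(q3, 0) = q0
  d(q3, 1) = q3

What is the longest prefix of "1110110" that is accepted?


Run the DFA, marking each prefix where the state is accepting:
  "" -> q0 [reject]
  "1" -> q0 [reject]
  "11" -> q0 [reject]
  "111" -> q0 [reject]
  "1110" -> q3 [reject]
  "11101" -> q3 [reject]
  "111011" -> q3 [reject]
  "1110110" -> q0 [reject]

No prefix is accepted


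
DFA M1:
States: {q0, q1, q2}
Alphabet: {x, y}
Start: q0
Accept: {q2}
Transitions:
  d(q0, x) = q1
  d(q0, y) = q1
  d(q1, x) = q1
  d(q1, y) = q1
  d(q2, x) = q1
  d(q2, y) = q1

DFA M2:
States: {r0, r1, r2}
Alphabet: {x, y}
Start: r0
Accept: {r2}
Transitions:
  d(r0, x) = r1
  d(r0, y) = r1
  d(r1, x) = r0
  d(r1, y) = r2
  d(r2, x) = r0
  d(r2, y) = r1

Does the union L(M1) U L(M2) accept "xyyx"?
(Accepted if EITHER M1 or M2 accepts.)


M1: final=q1 accepted=False
M2: final=r0 accepted=False

No, union rejects (neither accepts)
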